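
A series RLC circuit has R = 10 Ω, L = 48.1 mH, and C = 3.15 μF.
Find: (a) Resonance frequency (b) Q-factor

Step 1 — Resonance condition Im(Z)=0 gives ω₀ = 1/√(LC).
Step 2 — ω₀ = 1/√(0.0481·3.15e-06) = 2569 rad/s.
Step 3 — f₀ = ω₀/(2π) = 408.9 Hz.
Step 4 — Series Q: Q = ω₀L/R = 2569·0.0481/10 = 12.36.

(a) f₀ = 408.9 Hz  (b) Q = 12.36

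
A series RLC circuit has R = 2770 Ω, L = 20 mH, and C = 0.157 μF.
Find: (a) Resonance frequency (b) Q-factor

Step 1 — Resonance condition Im(Z)=0 gives ω₀ = 1/√(LC).
Step 2 — ω₀ = 1/√(0.02·1.57e-07) = 1.785e+04 rad/s.
Step 3 — f₀ = ω₀/(2π) = 2840 Hz.
Step 4 — Series Q: Q = ω₀L/R = 1.785e+04·0.02/2770 = 0.1289.

(a) f₀ = 2840 Hz  (b) Q = 0.1289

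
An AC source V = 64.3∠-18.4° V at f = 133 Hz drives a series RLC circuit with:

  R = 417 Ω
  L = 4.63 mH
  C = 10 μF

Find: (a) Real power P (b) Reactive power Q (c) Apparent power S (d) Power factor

Step 1 — Angular frequency: ω = 2π·f = 2π·133 = 835.7 rad/s.
Step 2 — Component impedances:
  R: Z = R = 417 Ω
  L: Z = jωL = j·835.7·0.00463 = 0 + j3.869 Ω
  C: Z = 1/(jωC) = -j/(ω·C) = 0 - j119.7 Ω
Step 3 — Series combination: Z_total = R + L + C = 417 - j115.8 Ω = 432.8∠-15.5° Ω.
Step 4 — Source phasor: V = 64.3∠-18.4° V = 61.01 - j20.3 V.
Step 5 — Current: I = V / Z = 0.1484 - j0.007467 A = 0.1486∠-2.9° A.
Step 6 — Complex power: S = V·I* = 9.205 - j2.556 VA.
Step 7 — Real power: P = Re(S) = 9.205 W.
Step 8 — Reactive power: Q = Im(S) = -2.556 VAR.
Step 9 — Apparent power: |S| = 9.553 VA.
Step 10 — Power factor: PF = P/|S| = 0.9635 (leading).

(a) P = 9.205 W  (b) Q = -2.556 VAR  (c) S = 9.553 VA  (d) PF = 0.9635 (leading)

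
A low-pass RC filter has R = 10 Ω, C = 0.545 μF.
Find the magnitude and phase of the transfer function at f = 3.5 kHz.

Step 1 — Angular frequency: ω = 2π·3500 = 2.199e+04 rad/s.
Step 2 — Transfer function: H(jω) = 1/(1 + jωRC).
Step 3 — Denominator: 1 + jωRC = 1 + j·2.199e+04·10·5.45e-07 = 1 + j0.1199.
Step 4 — H = 0.9858 - j0.1182.
Step 5 — Magnitude: |H| = 0.9929 (-0.1 dB); phase: φ = -6.8°.

|H| = 0.9929 (-0.1 dB), φ = -6.8°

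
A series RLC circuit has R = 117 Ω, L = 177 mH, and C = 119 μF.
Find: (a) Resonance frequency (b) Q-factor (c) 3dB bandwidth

Step 1 — Resonance condition Im(Z)=0 gives ω₀ = 1/√(LC).
Step 2 — ω₀ = 1/√(0.177·0.000119) = 217.9 rad/s.
Step 3 — f₀ = ω₀/(2π) = 34.68 Hz.
Step 4 — Series Q: Q = ω₀L/R = 217.9·0.177/117 = 0.3296.
Step 5 — 3dB bandwidth: Δω = ω₀/Q = 661 rad/s; BW = Δω/(2π) = 105.2 Hz.

(a) f₀ = 34.68 Hz  (b) Q = 0.3296  (c) BW = 105.2 Hz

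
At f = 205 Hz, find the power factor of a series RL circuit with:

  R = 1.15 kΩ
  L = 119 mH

Step 1 — Angular frequency: ω = 2π·f = 2π·205 = 1288 rad/s.
Step 2 — Component impedances:
  R: Z = R = 1150 Ω
  L: Z = jωL = j·1288·0.119 = 0 + j153.3 Ω
Step 3 — Series combination: Z_total = R + L = 1150 + j153.3 Ω = 1160∠7.6° Ω.
Step 4 — Power factor: PF = cos(φ) = Re(Z)/|Z| = 1150/1160.2 = 0.9912.
Step 5 — Type: Im(Z) = 153.3 ⇒ lagging (phase φ = 7.6°).

PF = 0.9912 (lagging, φ = 7.6°)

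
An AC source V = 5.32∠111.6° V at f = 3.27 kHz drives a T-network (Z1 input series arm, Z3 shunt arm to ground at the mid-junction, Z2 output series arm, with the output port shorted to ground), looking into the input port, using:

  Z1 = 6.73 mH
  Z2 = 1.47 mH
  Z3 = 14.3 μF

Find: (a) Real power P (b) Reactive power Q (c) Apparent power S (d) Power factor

Step 1 — Angular frequency: ω = 2π·f = 2π·3270 = 2.055e+04 rad/s.
Step 2 — Component impedances:
  Z1: Z = jωL = j·2.055e+04·0.00673 = 0 + j138.3 Ω
  Z2: Z = jωL = j·2.055e+04·0.00147 = 0 + j30.2 Ω
  Z3: Z = 1/(jωC) = -j/(ω·C) = 0 - j3.404 Ω
Step 3 — With the output port shorted to ground, the output series arm Z2 runs from the junction to ground; the shunt arm Z3 also runs from the junction to ground. They appear in parallel: Z3 || Z2 = 0 - j3.836 Ω.
Step 4 — Series with input arm Z1: Z_in = Z1 + (Z3 || Z2) = 0 + j134.4 Ω = 134.4∠90.0° Ω.
Step 5 — Source phasor: V = 5.32∠111.6° V = -1.958 + j4.946 V.
Step 6 — Current: I = V / Z = 0.03679 + j0.01457 A = 0.03957∠21.6° A.
Step 7 — Complex power: S = V·I* = 0 + j0.2105 VA.
Step 8 — Real power: P = Re(S) = 0 W.
Step 9 — Reactive power: Q = Im(S) = 0.2105 VAR.
Step 10 — Apparent power: |S| = 0.2105 VA.
Step 11 — Power factor: PF = P/|S| = 0 (lagging).

(a) P = 0 W  (b) Q = 0.2105 VAR  (c) S = 0.2105 VA  (d) PF = 0 (lagging)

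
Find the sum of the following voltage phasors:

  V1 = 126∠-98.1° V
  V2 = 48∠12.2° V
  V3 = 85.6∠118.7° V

Step 1 — Convert each phasor to rectangular form:
  V1 = 126·(cos(-98.1°) + j·sin(-98.1°)) = -17.75 - j124.7 V
  V2 = 48·(cos(12.2°) + j·sin(12.2°)) = 46.92 + j10.14 V
  V3 = 85.6·(cos(118.7°) + j·sin(118.7°)) = -41.11 + j75.08 V
Step 2 — Sum components: V_total = -11.94 - j39.52 V.
Step 3 — Convert to polar: |V_total| = 41.28 V, ∠V_total = -106.8°.

V_total = 41.28∠-106.8° V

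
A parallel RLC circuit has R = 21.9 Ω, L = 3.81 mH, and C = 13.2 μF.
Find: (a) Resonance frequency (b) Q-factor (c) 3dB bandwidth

Step 1 — Resonance: ω₀ = 1/√(LC) = 1/√(0.00381·1.32e-05) = 4459 rad/s.
Step 2 — f₀ = ω₀/(2π) = 709.7 Hz.
Step 3 — Parallel Q: Q = R/(ω₀L) = 21.9/(4459·0.00381) = 1.289.
Step 4 — Bandwidth: Δω = ω₀/Q = 3459 rad/s; BW = Δω/(2π) = 550.6 Hz.

(a) f₀ = 709.7 Hz  (b) Q = 1.289  (c) BW = 550.6 Hz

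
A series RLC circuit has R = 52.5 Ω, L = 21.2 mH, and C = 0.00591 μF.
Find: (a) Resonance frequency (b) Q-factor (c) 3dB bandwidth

Step 1 — Resonance: ω₀ = 1/√(LC) = 1/√(0.0212·5.91e-09) = 8.934e+04 rad/s.
Step 2 — f₀ = ω₀/(2π) = 1.422e+04 Hz.
Step 3 — Series Q: Q = ω₀L/R = 8.934e+04·0.0212/52.5 = 36.08.
Step 4 — Bandwidth: Δω = ω₀/Q = 2476 rad/s; BW = Δω/(2π) = 394.1 Hz.

(a) f₀ = 1.422e+04 Hz  (b) Q = 36.08  (c) BW = 394.1 Hz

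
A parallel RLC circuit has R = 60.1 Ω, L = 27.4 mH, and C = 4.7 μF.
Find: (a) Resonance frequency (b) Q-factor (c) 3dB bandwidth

Step 1 — Resonance: ω₀ = 1/√(LC) = 1/√(0.0274·4.7e-06) = 2787 rad/s.
Step 2 — f₀ = ω₀/(2π) = 443.5 Hz.
Step 3 — Parallel Q: Q = R/(ω₀L) = 60.1/(2787·0.0274) = 0.7871.
Step 4 — Bandwidth: Δω = ω₀/Q = 3540 rad/s; BW = Δω/(2π) = 563.4 Hz.

(a) f₀ = 443.5 Hz  (b) Q = 0.7871  (c) BW = 563.4 Hz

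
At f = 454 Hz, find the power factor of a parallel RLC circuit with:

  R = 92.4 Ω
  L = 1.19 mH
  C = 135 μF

Step 1 — Angular frequency: ω = 2π·f = 2π·454 = 2853 rad/s.
Step 2 — Component impedances:
  R: Z = R = 92.4 Ω
  L: Z = jωL = j·2853·0.00119 = 0 + j3.395 Ω
  C: Z = 1/(jωC) = -j/(ω·C) = 0 - j2.597 Ω
Step 3 — Parallel combination: 1/Z_total = 1/R + 1/L + 1/C; Z_total = 1.303 - j10.89 Ω = 10.97∠-83.2° Ω.
Step 4 — Power factor: PF = cos(φ) = Re(Z)/|Z| = 1.3026/10.971 = 0.1187.
Step 5 — Type: Im(Z) = -10.89 ⇒ leading (phase φ = -83.2°).

PF = 0.1187 (leading, φ = -83.2°)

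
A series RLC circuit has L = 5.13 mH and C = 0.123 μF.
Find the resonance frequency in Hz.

Step 1 — Resonance condition Im(Z)=0 gives ω₀ = 1/√(LC).
Step 2 — ω₀ = 1/√(0.00513·1.23e-07) = 3.981e+04 rad/s.
Step 3 — f₀ = ω₀/(2π) = 6336 Hz.

f₀ = 6336 Hz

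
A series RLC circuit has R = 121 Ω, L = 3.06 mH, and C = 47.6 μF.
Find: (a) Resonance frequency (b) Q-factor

Step 1 — Resonance condition Im(Z)=0 gives ω₀ = 1/√(LC).
Step 2 — ω₀ = 1/√(0.00306·4.76e-05) = 2620 rad/s.
Step 3 — f₀ = ω₀/(2π) = 417 Hz.
Step 4 — Series Q: Q = ω₀L/R = 2620·0.00306/121 = 0.06626.

(a) f₀ = 417 Hz  (b) Q = 0.06626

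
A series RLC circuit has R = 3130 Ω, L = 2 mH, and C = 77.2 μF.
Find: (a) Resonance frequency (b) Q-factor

Step 1 — Resonance condition Im(Z)=0 gives ω₀ = 1/√(LC).
Step 2 — ω₀ = 1/√(0.002·7.72e-05) = 2545 rad/s.
Step 3 — f₀ = ω₀/(2π) = 405 Hz.
Step 4 — Series Q: Q = ω₀L/R = 2545·0.002/3130 = 0.001626.

(a) f₀ = 405 Hz  (b) Q = 0.001626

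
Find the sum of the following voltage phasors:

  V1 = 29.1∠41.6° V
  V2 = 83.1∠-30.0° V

Step 1 — Convert each phasor to rectangular form:
  V1 = 29.1·(cos(41.6°) + j·sin(41.6°)) = 21.76 + j19.32 V
  V2 = 83.1·(cos(-30.0°) + j·sin(-30.0°)) = 71.97 - j41.55 V
Step 2 — Sum components: V_total = 93.73 - j22.23 V.
Step 3 — Convert to polar: |V_total| = 96.33 V, ∠V_total = -13.3°.

V_total = 96.33∠-13.3° V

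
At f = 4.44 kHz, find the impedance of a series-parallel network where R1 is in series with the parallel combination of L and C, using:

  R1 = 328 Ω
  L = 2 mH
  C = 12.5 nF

Step 1 — Angular frequency: ω = 2π·f = 2π·4440 = 2.79e+04 rad/s.
Step 2 — Component impedances:
  R1: Z = R = 328 Ω
  L: Z = jωL = j·2.79e+04·0.002 = 0 + j55.79 Ω
  C: Z = 1/(jωC) = -j/(ω·C) = 0 - j2868 Ω
Step 3 — Parallel branch: L || C = 1/(1/L + 1/C) = 0 + j56.9 Ω.
Step 4 — Series with R1: Z_total = R1 + (L || C) = 328 + j56.9 Ω = 332.9∠9.8° Ω.

Z = 328 + j56.9 Ω = 332.9∠9.8° Ω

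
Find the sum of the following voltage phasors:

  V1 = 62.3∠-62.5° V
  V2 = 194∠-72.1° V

Step 1 — Convert each phasor to rectangular form:
  V1 = 62.3·(cos(-62.5°) + j·sin(-62.5°)) = 28.77 - j55.26 V
  V2 = 194·(cos(-72.1°) + j·sin(-72.1°)) = 59.63 - j184.6 V
Step 2 — Sum components: V_total = 88.39 - j239.9 V.
Step 3 — Convert to polar: |V_total| = 255.6 V, ∠V_total = -69.8°.

V_total = 255.6∠-69.8° V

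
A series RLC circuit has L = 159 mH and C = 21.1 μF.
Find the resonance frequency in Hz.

Step 1 — Resonance condition Im(Z)=0 gives ω₀ = 1/√(LC).
Step 2 — ω₀ = 1/√(0.159·2.11e-05) = 546 rad/s.
Step 3 — f₀ = ω₀/(2π) = 86.89 Hz.

f₀ = 86.89 Hz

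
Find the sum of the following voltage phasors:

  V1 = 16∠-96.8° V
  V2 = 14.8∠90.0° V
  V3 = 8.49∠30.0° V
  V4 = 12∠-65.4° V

Step 1 — Convert each phasor to rectangular form:
  V1 = 16·(cos(-96.8°) + j·sin(-96.8°)) = -1.894 - j15.89 V
  V2 = 14.8·(cos(90.0°) + j·sin(90.0°)) = 0 + j14.8 V
  V3 = 8.49·(cos(30.0°) + j·sin(30.0°)) = 7.353 + j4.245 V
  V4 = 12·(cos(-65.4°) + j·sin(-65.4°)) = 4.995 - j10.91 V
Step 2 — Sum components: V_total = 10.45 - j7.753 V.
Step 3 — Convert to polar: |V_total| = 13.01 V, ∠V_total = -36.6°.

V_total = 13.01∠-36.6° V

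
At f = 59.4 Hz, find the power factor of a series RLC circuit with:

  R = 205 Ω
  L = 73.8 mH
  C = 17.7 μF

Step 1 — Angular frequency: ω = 2π·f = 2π·59.4 = 373.2 rad/s.
Step 2 — Component impedances:
  R: Z = R = 205 Ω
  L: Z = jωL = j·373.2·0.0738 = 0 + j27.54 Ω
  C: Z = 1/(jωC) = -j/(ω·C) = 0 - j151.4 Ω
Step 3 — Series combination: Z_total = R + L + C = 205 - j123.8 Ω = 239.5∠-31.1° Ω.
Step 4 — Power factor: PF = cos(φ) = Re(Z)/|Z| = 205/239.499 = 0.856.
Step 5 — Type: Im(Z) = -123.8 ⇒ leading (phase φ = -31.1°).

PF = 0.856 (leading, φ = -31.1°)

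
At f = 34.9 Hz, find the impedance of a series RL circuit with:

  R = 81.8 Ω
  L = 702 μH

Step 1 — Angular frequency: ω = 2π·f = 2π·34.9 = 219.3 rad/s.
Step 2 — Component impedances:
  R: Z = R = 81.8 Ω
  L: Z = jωL = j·219.3·0.000702 = 0 + j0.1539 Ω
Step 3 — Series combination: Z_total = R + L = 81.8 + j0.1539 Ω = 81.8∠0.1° Ω.

Z = 81.8 + j0.1539 Ω = 81.8∠0.1° Ω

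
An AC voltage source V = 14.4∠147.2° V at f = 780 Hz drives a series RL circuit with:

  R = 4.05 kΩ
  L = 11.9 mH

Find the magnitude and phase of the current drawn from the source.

Step 1 — Angular frequency: ω = 2π·f = 2π·780 = 4901 rad/s.
Step 2 — Component impedances:
  R: Z = R = 4050 Ω
  L: Z = jωL = j·4901·0.0119 = 0 + j58.32 Ω
Step 3 — Series combination: Z_total = R + L = 4050 + j58.32 Ω = 4050∠0.8° Ω.
Step 4 — Source phasor: V = 14.4∠147.2° V = -12.1 + j7.801 V.
Step 5 — Ohm's law: I = V / Z_total = (-12.1 + j7.801) / (4050 + j58.32) = -0.00296 + j0.001969 A.
Step 6 — Convert to polar: |I| = 0.003555 A, ∠I = 146.4°.

I = 0.003555∠146.4° A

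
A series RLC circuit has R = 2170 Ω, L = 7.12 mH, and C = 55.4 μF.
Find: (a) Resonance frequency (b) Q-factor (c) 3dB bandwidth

Step 1 — Resonance: ω₀ = 1/√(LC) = 1/√(0.00712·5.54e-05) = 1592 rad/s.
Step 2 — f₀ = ω₀/(2π) = 253.4 Hz.
Step 3 — Series Q: Q = ω₀L/R = 1592·0.00712/2170 = 0.005224.
Step 4 — Bandwidth: Δω = ω₀/Q = 3.048e+05 rad/s; BW = Δω/(2π) = 4.851e+04 Hz.

(a) f₀ = 253.4 Hz  (b) Q = 0.005224  (c) BW = 4.851e+04 Hz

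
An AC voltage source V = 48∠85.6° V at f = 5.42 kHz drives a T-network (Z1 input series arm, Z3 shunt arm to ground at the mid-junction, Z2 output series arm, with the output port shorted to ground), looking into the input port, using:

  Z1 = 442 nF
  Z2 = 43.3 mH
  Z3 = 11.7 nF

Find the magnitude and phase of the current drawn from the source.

Step 1 — Angular frequency: ω = 2π·f = 2π·5420 = 3.405e+04 rad/s.
Step 2 — Component impedances:
  Z1: Z = 1/(jωC) = -j/(ω·C) = 0 - j66.44 Ω
  Z2: Z = jωL = j·3.405e+04·0.0433 = 0 + j1475 Ω
  Z3: Z = 1/(jωC) = -j/(ω·C) = 0 - j2510 Ω
Step 3 — With the output port shorted to ground, the output series arm Z2 runs from the junction to ground; the shunt arm Z3 also runs from the junction to ground. They appear in parallel: Z3 || Z2 = 0 + j3575 Ω.
Step 4 — Series with input arm Z1: Z_in = Z1 + (Z3 || Z2) = 0 + j3509 Ω = 3509∠90.0° Ω.
Step 5 — Source phasor: V = 48∠85.6° V = 3.683 + j47.86 V.
Step 6 — Ohm's law: I = V / Z_total = (3.683 + j47.86) / (0 + j3509) = 0.01364 - j0.00105 A.
Step 7 — Convert to polar: |I| = 0.01368 A, ∠I = -4.4°.

I = 0.01368∠-4.4° A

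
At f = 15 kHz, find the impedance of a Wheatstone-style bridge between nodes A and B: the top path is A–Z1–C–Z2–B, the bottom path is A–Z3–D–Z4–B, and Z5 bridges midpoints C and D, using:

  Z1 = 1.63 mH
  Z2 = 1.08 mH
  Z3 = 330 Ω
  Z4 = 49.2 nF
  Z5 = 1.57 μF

Step 1 — Angular frequency: ω = 2π·f = 2π·1.5e+04 = 9.425e+04 rad/s.
Step 2 — Component impedances:
  Z1: Z = jωL = j·9.425e+04·0.00163 = 0 + j153.6 Ω
  Z2: Z = jωL = j·9.425e+04·0.00108 = 0 + j101.8 Ω
  Z3: Z = R = 330 Ω
  Z4: Z = 1/(jωC) = -j/(ω·C) = 0 - j215.7 Ω
  Z5: Z = 1/(jωC) = -j/(ω·C) = 0 - j6.758 Ω
Step 3 — Bridge requires nodal analysis (the Z5 bridge couples midpoints C and D, so the two paths cannot be reduced to a simple series/parallel combination). Setting node B to ground and injecting 1 A at node A, the 3-node admittance system at A, C, D solves to V_A = Z_AB = 64.15 + j312.7 Ω = 319.2∠78.4° Ω.

Z = 64.15 + j312.7 Ω = 319.2∠78.4° Ω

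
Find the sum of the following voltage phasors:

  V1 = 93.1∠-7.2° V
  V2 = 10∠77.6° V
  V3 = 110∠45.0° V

Step 1 — Convert each phasor to rectangular form:
  V1 = 93.1·(cos(-7.2°) + j·sin(-7.2°)) = 92.37 - j11.67 V
  V2 = 10·(cos(77.6°) + j·sin(77.6°)) = 2.147 + j9.767 V
  V3 = 110·(cos(45.0°) + j·sin(45.0°)) = 77.78 + j77.78 V
Step 2 — Sum components: V_total = 172.3 + j75.88 V.
Step 3 — Convert to polar: |V_total| = 188.3 V, ∠V_total = 23.8°.

V_total = 188.3∠23.8° V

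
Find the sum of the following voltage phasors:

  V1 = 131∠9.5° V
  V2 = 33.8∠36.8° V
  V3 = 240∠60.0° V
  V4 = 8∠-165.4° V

Step 1 — Convert each phasor to rectangular form:
  V1 = 131·(cos(9.5°) + j·sin(9.5°)) = 129.2 + j21.62 V
  V2 = 33.8·(cos(36.8°) + j·sin(36.8°)) = 27.06 + j20.25 V
  V3 = 240·(cos(60.0°) + j·sin(60.0°)) = 120 + j207.8 V
  V4 = 8·(cos(-165.4°) + j·sin(-165.4°)) = -7.742 - j2.017 V
Step 2 — Sum components: V_total = 268.5 + j247.7 V.
Step 3 — Convert to polar: |V_total| = 365.3 V, ∠V_total = 42.7°.

V_total = 365.3∠42.7° V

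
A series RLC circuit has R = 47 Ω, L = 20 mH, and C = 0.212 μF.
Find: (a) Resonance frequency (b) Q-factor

Step 1 — Resonance condition Im(Z)=0 gives ω₀ = 1/√(LC).
Step 2 — ω₀ = 1/√(0.02·2.12e-07) = 1.536e+04 rad/s.
Step 3 — f₀ = ω₀/(2π) = 2444 Hz.
Step 4 — Series Q: Q = ω₀L/R = 1.536e+04·0.02/47 = 6.535.

(a) f₀ = 2444 Hz  (b) Q = 6.535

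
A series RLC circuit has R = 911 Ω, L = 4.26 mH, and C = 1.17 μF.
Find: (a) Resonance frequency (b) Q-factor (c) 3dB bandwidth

Step 1 — Resonance: ω₀ = 1/√(LC) = 1/√(0.00426·1.17e-06) = 1.416e+04 rad/s.
Step 2 — f₀ = ω₀/(2π) = 2254 Hz.
Step 3 — Series Q: Q = ω₀L/R = 1.416e+04·0.00426/911 = 0.06624.
Step 4 — Bandwidth: Δω = ω₀/Q = 2.138e+05 rad/s; BW = Δω/(2π) = 3.404e+04 Hz.

(a) f₀ = 2254 Hz  (b) Q = 0.06624  (c) BW = 3.404e+04 Hz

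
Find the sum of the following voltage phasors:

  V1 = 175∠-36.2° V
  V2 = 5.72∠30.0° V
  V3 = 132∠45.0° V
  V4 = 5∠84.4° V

Step 1 — Convert each phasor to rectangular form:
  V1 = 175·(cos(-36.2°) + j·sin(-36.2°)) = 141.2 - j103.4 V
  V2 = 5.72·(cos(30.0°) + j·sin(30.0°)) = 4.954 + j2.86 V
  V3 = 132·(cos(45.0°) + j·sin(45.0°)) = 93.34 + j93.34 V
  V4 = 5·(cos(84.4°) + j·sin(84.4°)) = 0.4879 + j4.976 V
Step 2 — Sum components: V_total = 240 - j2.182 V.
Step 3 — Convert to polar: |V_total| = 240 V, ∠V_total = -0.5°.

V_total = 240∠-0.5° V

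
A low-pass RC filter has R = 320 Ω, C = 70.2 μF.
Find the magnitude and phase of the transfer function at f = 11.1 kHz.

Step 1 — Angular frequency: ω = 2π·1.11e+04 = 6.974e+04 rad/s.
Step 2 — Transfer function: H(jω) = 1/(1 + jωRC).
Step 3 — Denominator: 1 + jωRC = 1 + j·6.974e+04·320·7.02e-05 = 1 + j1567.
Step 4 — H = 4.074e-07 - j0.0006383.
Step 5 — Magnitude: |H| = 0.0006383 (-63.9 dB); phase: φ = -90.0°.

|H| = 0.0006383 (-63.9 dB), φ = -90.0°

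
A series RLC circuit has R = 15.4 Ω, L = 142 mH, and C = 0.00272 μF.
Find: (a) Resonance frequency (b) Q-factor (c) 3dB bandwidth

Step 1 — Resonance: ω₀ = 1/√(LC) = 1/√(0.142·2.72e-09) = 5.088e+04 rad/s.
Step 2 — f₀ = ω₀/(2π) = 8098 Hz.
Step 3 — Series Q: Q = ω₀L/R = 5.088e+04·0.142/15.4 = 469.2.
Step 4 — Bandwidth: Δω = ω₀/Q = 108.5 rad/s; BW = Δω/(2π) = 17.26 Hz.

(a) f₀ = 8098 Hz  (b) Q = 469.2  (c) BW = 17.26 Hz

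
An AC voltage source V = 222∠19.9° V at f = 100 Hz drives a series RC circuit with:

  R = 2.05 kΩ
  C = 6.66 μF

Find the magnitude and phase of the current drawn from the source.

Step 1 — Angular frequency: ω = 2π·f = 2π·100 = 628.3 rad/s.
Step 2 — Component impedances:
  R: Z = R = 2050 Ω
  C: Z = 1/(jωC) = -j/(ω·C) = 0 - j239 Ω
Step 3 — Series combination: Z_total = R + C = 2050 - j239 Ω = 2064∠-6.6° Ω.
Step 4 — Source phasor: V = 222∠19.9° V = 208.7 + j75.56 V.
Step 5 — Ohm's law: I = V / Z_total = (208.7 + j75.56) / (2050 - j239) = 0.09622 + j0.04808 A.
Step 6 — Convert to polar: |I| = 0.1076 A, ∠I = 26.5°.

I = 0.1076∠26.5° A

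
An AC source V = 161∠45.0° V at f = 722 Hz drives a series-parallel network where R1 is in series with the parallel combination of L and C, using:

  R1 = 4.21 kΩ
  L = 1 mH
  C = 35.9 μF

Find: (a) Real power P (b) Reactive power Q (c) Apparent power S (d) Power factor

Step 1 — Angular frequency: ω = 2π·f = 2π·722 = 4536 rad/s.
Step 2 — Component impedances:
  R1: Z = R = 4210 Ω
  L: Z = jωL = j·4536·0.001 = 0 + j4.536 Ω
  C: Z = 1/(jωC) = -j/(ω·C) = 0 - j6.14 Ω
Step 3 — Parallel branch: L || C = 1/(1/L + 1/C) = 0 + j17.37 Ω.
Step 4 — Series with R1: Z_total = R1 + (L || C) = 4210 + j17.37 Ω = 4210∠0.2° Ω.
Step 5 — Source phasor: V = 161∠45.0° V = 113.8 + j113.8 V.
Step 6 — Current: I = V / Z = 0.02715 + j0.02693 A = 0.03824∠44.8° A.
Step 7 — Complex power: S = V·I* = 6.157 + j0.0254 VA.
Step 8 — Real power: P = Re(S) = 6.157 W.
Step 9 — Reactive power: Q = Im(S) = 0.0254 VAR.
Step 10 — Apparent power: |S| = 6.157 VA.
Step 11 — Power factor: PF = P/|S| = 1 (lagging).

(a) P = 6.157 W  (b) Q = 0.0254 VAR  (c) S = 6.157 VA  (d) PF = 1 (lagging)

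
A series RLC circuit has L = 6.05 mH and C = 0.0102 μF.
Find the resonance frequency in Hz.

Step 1 — Resonance condition Im(Z)=0 gives ω₀ = 1/√(LC).
Step 2 — ω₀ = 1/√(0.00605·1.02e-08) = 1.273e+05 rad/s.
Step 3 — f₀ = ω₀/(2π) = 2.026e+04 Hz.

f₀ = 2.026e+04 Hz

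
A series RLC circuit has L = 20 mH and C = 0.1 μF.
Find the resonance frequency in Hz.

Step 1 — Resonance condition Im(Z)=0 gives ω₀ = 1/√(LC).
Step 2 — ω₀ = 1/√(0.02·1e-07) = 2.236e+04 rad/s.
Step 3 — f₀ = ω₀/(2π) = 3559 Hz.

f₀ = 3559 Hz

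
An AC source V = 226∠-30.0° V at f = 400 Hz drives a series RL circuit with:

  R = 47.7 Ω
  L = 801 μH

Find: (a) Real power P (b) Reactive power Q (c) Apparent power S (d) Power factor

Step 1 — Angular frequency: ω = 2π·f = 2π·400 = 2513 rad/s.
Step 2 — Component impedances:
  R: Z = R = 47.7 Ω
  L: Z = jωL = j·2513·0.000801 = 0 + j2.013 Ω
Step 3 — Series combination: Z_total = R + L = 47.7 + j2.013 Ω = 47.74∠2.4° Ω.
Step 4 — Source phasor: V = 226∠-30.0° V = 195.7 - j113 V.
Step 5 — Current: I = V / Z = 3.996 - j2.538 A = 4.734∠-32.4° A.
Step 6 — Complex power: S = V·I* = 1069 + j45.11 VA.
Step 7 — Real power: P = Re(S) = 1069 W.
Step 8 — Reactive power: Q = Im(S) = 45.11 VAR.
Step 9 — Apparent power: |S| = 1070 VA.
Step 10 — Power factor: PF = P/|S| = 0.9991 (lagging).

(a) P = 1069 W  (b) Q = 45.11 VAR  (c) S = 1070 VA  (d) PF = 0.9991 (lagging)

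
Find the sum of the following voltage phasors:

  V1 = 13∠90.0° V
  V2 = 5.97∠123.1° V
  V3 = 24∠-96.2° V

Step 1 — Convert each phasor to rectangular form:
  V1 = 13·(cos(90.0°) + j·sin(90.0°)) = 0 + j13 V
  V2 = 5.97·(cos(123.1°) + j·sin(123.1°)) = -3.26 + j5.001 V
  V3 = 24·(cos(-96.2°) + j·sin(-96.2°)) = -2.592 - j23.86 V
Step 2 — Sum components: V_total = -5.852 - j5.858 V.
Step 3 — Convert to polar: |V_total| = 8.281 V, ∠V_total = -135.0°.

V_total = 8.281∠-135.0° V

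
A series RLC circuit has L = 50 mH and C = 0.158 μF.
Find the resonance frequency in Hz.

Step 1 — Resonance condition Im(Z)=0 gives ω₀ = 1/√(LC).
Step 2 — ω₀ = 1/√(0.05·1.58e-07) = 1.125e+04 rad/s.
Step 3 — f₀ = ω₀/(2π) = 1791 Hz.

f₀ = 1791 Hz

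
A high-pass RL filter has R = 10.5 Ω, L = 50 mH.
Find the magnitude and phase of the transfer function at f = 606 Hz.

Step 1 — Angular frequency: ω = 2π·606 = 3808 rad/s.
Step 2 — Transfer function: H(jω) = jωL/(R + jωL).
Step 3 — Numerator jωL = j·190.4; denominator R + jωL = 10.5 + j190.4.
Step 4 — H = 0.997 + j0.05499.
Step 5 — Magnitude: |H| = 0.9985 (-0.0 dB); phase: φ = 3.2°.

|H| = 0.9985 (-0.0 dB), φ = 3.2°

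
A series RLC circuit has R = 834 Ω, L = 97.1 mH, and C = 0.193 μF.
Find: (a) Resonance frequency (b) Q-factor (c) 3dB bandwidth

Step 1 — Resonance condition Im(Z)=0 gives ω₀ = 1/√(LC).
Step 2 — ω₀ = 1/√(0.0971·1.93e-07) = 7305 rad/s.
Step 3 — f₀ = ω₀/(2π) = 1163 Hz.
Step 4 — Series Q: Q = ω₀L/R = 7305·0.0971/834 = 0.8505.
Step 5 — 3dB bandwidth: Δω = ω₀/Q = 8589 rad/s; BW = Δω/(2π) = 1367 Hz.

(a) f₀ = 1163 Hz  (b) Q = 0.8505  (c) BW = 1367 Hz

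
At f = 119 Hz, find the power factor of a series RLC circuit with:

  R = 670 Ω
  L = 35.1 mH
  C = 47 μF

Step 1 — Angular frequency: ω = 2π·f = 2π·119 = 747.7 rad/s.
Step 2 — Component impedances:
  R: Z = R = 670 Ω
  L: Z = jωL = j·747.7·0.0351 = 0 + j26.24 Ω
  C: Z = 1/(jωC) = -j/(ω·C) = 0 - j28.46 Ω
Step 3 — Series combination: Z_total = R + L + C = 670 - j2.212 Ω = 670∠-0.2° Ω.
Step 4 — Power factor: PF = cos(φ) = Re(Z)/|Z| = 670/670 = 1.
Step 5 — Type: Im(Z) = -2.212 ⇒ leading (phase φ = -0.2°).

PF = 1 (leading, φ = -0.2°)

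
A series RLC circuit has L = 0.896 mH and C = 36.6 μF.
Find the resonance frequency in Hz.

Step 1 — Resonance condition Im(Z)=0 gives ω₀ = 1/√(LC).
Step 2 — ω₀ = 1/√(0.000896·3.66e-05) = 5522 rad/s.
Step 3 — f₀ = ω₀/(2π) = 878.9 Hz.

f₀ = 878.9 Hz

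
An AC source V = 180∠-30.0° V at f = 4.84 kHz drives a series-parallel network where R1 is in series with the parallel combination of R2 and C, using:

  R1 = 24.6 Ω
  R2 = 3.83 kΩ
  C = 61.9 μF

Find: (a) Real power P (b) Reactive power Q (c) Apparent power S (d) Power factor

Step 1 — Angular frequency: ω = 2π·f = 2π·4840 = 3.041e+04 rad/s.
Step 2 — Component impedances:
  R1: Z = R = 24.6 Ω
  R2: Z = R = 3830 Ω
  C: Z = 1/(jωC) = -j/(ω·C) = 0 - j0.5312 Ω
Step 3 — Parallel branch: R2 || C = 1/(1/R2 + 1/C) = 7.368e-05 - j0.5312 Ω.
Step 4 — Series with R1: Z_total = R1 + (R2 || C) = 24.6 - j0.5312 Ω = 24.61∠-1.2° Ω.
Step 5 — Source phasor: V = 180∠-30.0° V = 155.9 - j90 V.
Step 6 — Current: I = V / Z = 6.413 - j3.52 A = 7.315∠-28.8° A.
Step 7 — Complex power: S = V·I* = 1316 - j28.43 VA.
Step 8 — Real power: P = Re(S) = 1316 W.
Step 9 — Reactive power: Q = Im(S) = -28.43 VAR.
Step 10 — Apparent power: |S| = 1317 VA.
Step 11 — Power factor: PF = P/|S| = 0.9998 (leading).

(a) P = 1316 W  (b) Q = -28.43 VAR  (c) S = 1317 VA  (d) PF = 0.9998 (leading)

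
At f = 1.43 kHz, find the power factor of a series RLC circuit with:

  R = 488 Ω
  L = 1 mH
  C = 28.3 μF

Step 1 — Angular frequency: ω = 2π·f = 2π·1430 = 8985 rad/s.
Step 2 — Component impedances:
  R: Z = R = 488 Ω
  L: Z = jωL = j·8985·0.001 = 0 + j8.985 Ω
  C: Z = 1/(jωC) = -j/(ω·C) = 0 - j3.933 Ω
Step 3 — Series combination: Z_total = R + L + C = 488 + j5.052 Ω = 488∠0.6° Ω.
Step 4 — Power factor: PF = cos(φ) = Re(Z)/|Z| = 488/488.03 = 0.9999.
Step 5 — Type: Im(Z) = 5.052 ⇒ lagging (phase φ = 0.6°).

PF = 0.9999 (lagging, φ = 0.6°)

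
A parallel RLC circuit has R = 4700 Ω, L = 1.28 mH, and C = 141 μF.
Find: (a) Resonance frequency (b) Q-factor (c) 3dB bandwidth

Step 1 — Resonance: ω₀ = 1/√(LC) = 1/√(0.00128·0.000141) = 2354 rad/s.
Step 2 — f₀ = ω₀/(2π) = 374.6 Hz.
Step 3 — Parallel Q: Q = R/(ω₀L) = 4700/(2354·0.00128) = 1560.
Step 4 — Bandwidth: Δω = ω₀/Q = 1.509 rad/s; BW = Δω/(2π) = 0.2402 Hz.

(a) f₀ = 374.6 Hz  (b) Q = 1560  (c) BW = 0.2402 Hz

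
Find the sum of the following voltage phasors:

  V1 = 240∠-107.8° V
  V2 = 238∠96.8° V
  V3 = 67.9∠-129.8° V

Step 1 — Convert each phasor to rectangular form:
  V1 = 240·(cos(-107.8°) + j·sin(-107.8°)) = -73.37 - j228.5 V
  V2 = 238·(cos(96.8°) + j·sin(96.8°)) = -28.18 + j236.3 V
  V3 = 67.9·(cos(-129.8°) + j·sin(-129.8°)) = -43.46 - j52.17 V
Step 2 — Sum components: V_total = -145 - j44.35 V.
Step 3 — Convert to polar: |V_total| = 151.6 V, ∠V_total = -163.0°.

V_total = 151.6∠-163.0° V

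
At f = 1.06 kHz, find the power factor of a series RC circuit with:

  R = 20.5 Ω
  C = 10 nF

Step 1 — Angular frequency: ω = 2π·f = 2π·1060 = 6660 rad/s.
Step 2 — Component impedances:
  R: Z = R = 20.5 Ω
  C: Z = 1/(jωC) = -j/(ω·C) = 0 - j1.501e+04 Ω
Step 3 — Series combination: Z_total = R + C = 20.5 - j1.501e+04 Ω = 1.501e+04∠-89.9° Ω.
Step 4 — Power factor: PF = cos(φ) = Re(Z)/|Z| = 20.5/15015 = 0.001365.
Step 5 — Type: Im(Z) = -1.501e+04 ⇒ leading (phase φ = -89.9°).

PF = 0.001365 (leading, φ = -89.9°)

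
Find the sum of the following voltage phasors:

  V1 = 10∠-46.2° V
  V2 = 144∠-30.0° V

Step 1 — Convert each phasor to rectangular form:
  V1 = 10·(cos(-46.2°) + j·sin(-46.2°)) = 6.921 - j7.218 V
  V2 = 144·(cos(-30.0°) + j·sin(-30.0°)) = 124.7 - j72 V
Step 2 — Sum components: V_total = 131.6 - j79.22 V.
Step 3 — Convert to polar: |V_total| = 153.6 V, ∠V_total = -31.0°.

V_total = 153.6∠-31.0° V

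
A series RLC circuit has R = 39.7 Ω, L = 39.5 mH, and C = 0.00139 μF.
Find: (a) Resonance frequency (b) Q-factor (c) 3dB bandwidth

Step 1 — Resonance condition Im(Z)=0 gives ω₀ = 1/√(LC).
Step 2 — ω₀ = 1/√(0.0395·1.39e-09) = 1.35e+05 rad/s.
Step 3 — f₀ = ω₀/(2π) = 2.148e+04 Hz.
Step 4 — Series Q: Q = ω₀L/R = 1.35e+05·0.0395/39.7 = 134.3.
Step 5 — 3dB bandwidth: Δω = ω₀/Q = 1005 rad/s; BW = Δω/(2π) = 160 Hz.

(a) f₀ = 2.148e+04 Hz  (b) Q = 134.3  (c) BW = 160 Hz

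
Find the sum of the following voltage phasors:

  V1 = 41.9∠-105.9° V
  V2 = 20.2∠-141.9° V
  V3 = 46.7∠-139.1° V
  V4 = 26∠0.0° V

Step 1 — Convert each phasor to rectangular form:
  V1 = 41.9·(cos(-105.9°) + j·sin(-105.9°)) = -11.48 - j40.3 V
  V2 = 20.2·(cos(-141.9°) + j·sin(-141.9°)) = -15.9 - j12.46 V
  V3 = 46.7·(cos(-139.1°) + j·sin(-139.1°)) = -35.3 - j30.58 V
  V4 = 26·(cos(0.0°) + j·sin(0.0°)) = 26 V
Step 2 — Sum components: V_total = -36.67 - j83.34 V.
Step 3 — Convert to polar: |V_total| = 91.05 V, ∠V_total = -113.8°.

V_total = 91.05∠-113.8° V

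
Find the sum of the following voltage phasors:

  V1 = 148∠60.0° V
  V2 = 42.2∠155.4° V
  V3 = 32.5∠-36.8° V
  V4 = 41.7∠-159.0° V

Step 1 — Convert each phasor to rectangular form:
  V1 = 148·(cos(60.0°) + j·sin(60.0°)) = 74 + j128.2 V
  V2 = 42.2·(cos(155.4°) + j·sin(155.4°)) = -38.37 + j17.57 V
  V3 = 32.5·(cos(-36.8°) + j·sin(-36.8°)) = 26.02 - j19.47 V
  V4 = 41.7·(cos(-159.0°) + j·sin(-159.0°)) = -38.93 - j14.94 V
Step 2 — Sum components: V_total = 22.72 + j111.3 V.
Step 3 — Convert to polar: |V_total| = 113.6 V, ∠V_total = 78.5°.

V_total = 113.6∠78.5° V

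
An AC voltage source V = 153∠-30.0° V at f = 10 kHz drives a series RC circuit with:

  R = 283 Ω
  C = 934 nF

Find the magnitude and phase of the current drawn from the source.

Step 1 — Angular frequency: ω = 2π·f = 2π·1e+04 = 6.283e+04 rad/s.
Step 2 — Component impedances:
  R: Z = R = 283 Ω
  C: Z = 1/(jωC) = -j/(ω·C) = 0 - j17.04 Ω
Step 3 — Series combination: Z_total = R + C = 283 - j17.04 Ω = 283.5∠-3.4° Ω.
Step 4 — Source phasor: V = 153∠-30.0° V = 132.5 - j76.5 V.
Step 5 — Ohm's law: I = V / Z_total = (132.5 - j76.5) / (283 - j17.04) = 0.4827 - j0.2413 A.
Step 6 — Convert to polar: |I| = 0.5397 A, ∠I = -26.6°.

I = 0.5397∠-26.6° A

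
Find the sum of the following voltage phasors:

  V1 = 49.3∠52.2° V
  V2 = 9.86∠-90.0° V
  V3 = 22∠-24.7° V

Step 1 — Convert each phasor to rectangular form:
  V1 = 49.3·(cos(52.2°) + j·sin(52.2°)) = 30.22 + j38.95 V
  V2 = 9.86·(cos(-90.0°) + j·sin(-90.0°)) = 0 - j9.86 V
  V3 = 22·(cos(-24.7°) + j·sin(-24.7°)) = 19.99 - j9.193 V
Step 2 — Sum components: V_total = 50.2 + j19.9 V.
Step 3 — Convert to polar: |V_total| = 54 V, ∠V_total = 21.6°.

V_total = 54∠21.6° V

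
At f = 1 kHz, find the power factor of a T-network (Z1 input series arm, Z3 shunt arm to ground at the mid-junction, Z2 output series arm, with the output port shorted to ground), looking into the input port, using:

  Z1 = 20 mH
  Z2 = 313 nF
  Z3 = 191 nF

Step 1 — Angular frequency: ω = 2π·f = 2π·1000 = 6283 rad/s.
Step 2 — Component impedances:
  Z1: Z = jωL = j·6283·0.02 = 0 + j125.7 Ω
  Z2: Z = 1/(jωC) = -j/(ω·C) = 0 - j508.5 Ω
  Z3: Z = 1/(jωC) = -j/(ω·C) = 0 - j833.3 Ω
Step 3 — With the output port shorted to ground, the output series arm Z2 runs from the junction to ground; the shunt arm Z3 also runs from the junction to ground. They appear in parallel: Z3 || Z2 = 0 - j315.8 Ω.
Step 4 — Series with input arm Z1: Z_in = Z1 + (Z3 || Z2) = 0 - j190.1 Ω = 190.1∠-90.0° Ω.
Step 5 — Power factor: PF = cos(φ) = Re(Z)/|Z| = 0/190.1 = 0.
Step 6 — Type: Im(Z) = -190.1 ⇒ leading (phase φ = -90.0°).

PF = 0 (leading, φ = -90.0°)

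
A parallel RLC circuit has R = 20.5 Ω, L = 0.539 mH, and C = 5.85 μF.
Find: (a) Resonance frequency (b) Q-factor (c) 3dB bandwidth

Step 1 — Resonance: ω₀ = 1/√(LC) = 1/√(0.000539·5.85e-06) = 1.781e+04 rad/s.
Step 2 — f₀ = ω₀/(2π) = 2834 Hz.
Step 3 — Parallel Q: Q = R/(ω₀L) = 20.5/(1.781e+04·0.000539) = 2.136.
Step 4 — Bandwidth: Δω = ω₀/Q = 8339 rad/s; BW = Δω/(2π) = 1327 Hz.

(a) f₀ = 2834 Hz  (b) Q = 2.136  (c) BW = 1327 Hz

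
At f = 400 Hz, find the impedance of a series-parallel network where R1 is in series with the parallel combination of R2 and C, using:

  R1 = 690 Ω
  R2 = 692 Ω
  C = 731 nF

Step 1 — Angular frequency: ω = 2π·f = 2π·400 = 2513 rad/s.
Step 2 — Component impedances:
  R1: Z = R = 690 Ω
  R2: Z = R = 692 Ω
  C: Z = 1/(jωC) = -j/(ω·C) = 0 - j544.3 Ω
Step 3 — Parallel branch: R2 || C = 1/(1/R2 + 1/C) = 264.5 - j336.3 Ω.
Step 4 — Series with R1: Z_total = R1 + (R2 || C) = 954.5 - j336.3 Ω = 1012∠-19.4° Ω.

Z = 954.5 - j336.3 Ω = 1012∠-19.4° Ω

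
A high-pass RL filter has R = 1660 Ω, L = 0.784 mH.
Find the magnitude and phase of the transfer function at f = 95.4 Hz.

Step 1 — Angular frequency: ω = 2π·95.4 = 599.4 rad/s.
Step 2 — Transfer function: H(jω) = jωL/(R + jωL).
Step 3 — Numerator jωL = j·0.4699; denominator R + jωL = 1660 + j0.4699.
Step 4 — H = 8.014e-08 + j0.0002831.
Step 5 — Magnitude: |H| = 0.0002831 (-71.0 dB); phase: φ = 90.0°.

|H| = 0.0002831 (-71.0 dB), φ = 90.0°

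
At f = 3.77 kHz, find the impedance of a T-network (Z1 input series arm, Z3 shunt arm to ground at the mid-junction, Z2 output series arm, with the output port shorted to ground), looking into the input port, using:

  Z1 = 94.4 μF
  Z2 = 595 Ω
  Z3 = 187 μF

Step 1 — Angular frequency: ω = 2π·f = 2π·3770 = 2.369e+04 rad/s.
Step 2 — Component impedances:
  Z1: Z = 1/(jωC) = -j/(ω·C) = 0 - j0.4472 Ω
  Z2: Z = R = 595 Ω
  Z3: Z = 1/(jωC) = -j/(ω·C) = 0 - j0.2258 Ω
Step 3 — With the output port shorted to ground, the output series arm Z2 runs from the junction to ground; the shunt arm Z3 also runs from the junction to ground. They appear in parallel: Z3 || Z2 = 8.566e-05 - j0.2258 Ω.
Step 4 — Series with input arm Z1: Z_in = Z1 + (Z3 || Z2) = 8.566e-05 - j0.673 Ω = 0.673∠-90.0° Ω.

Z = 8.566e-05 - j0.673 Ω = 0.673∠-90.0° Ω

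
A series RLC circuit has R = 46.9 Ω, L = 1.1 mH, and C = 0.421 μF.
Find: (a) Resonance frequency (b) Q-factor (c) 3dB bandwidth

Step 1 — Resonance: ω₀ = 1/√(LC) = 1/√(0.0011·4.21e-07) = 4.647e+04 rad/s.
Step 2 — f₀ = ω₀/(2π) = 7396 Hz.
Step 3 — Series Q: Q = ω₀L/R = 4.647e+04·0.0011/46.9 = 1.09.
Step 4 — Bandwidth: Δω = ω₀/Q = 4.264e+04 rad/s; BW = Δω/(2π) = 6786 Hz.

(a) f₀ = 7396 Hz  (b) Q = 1.09  (c) BW = 6786 Hz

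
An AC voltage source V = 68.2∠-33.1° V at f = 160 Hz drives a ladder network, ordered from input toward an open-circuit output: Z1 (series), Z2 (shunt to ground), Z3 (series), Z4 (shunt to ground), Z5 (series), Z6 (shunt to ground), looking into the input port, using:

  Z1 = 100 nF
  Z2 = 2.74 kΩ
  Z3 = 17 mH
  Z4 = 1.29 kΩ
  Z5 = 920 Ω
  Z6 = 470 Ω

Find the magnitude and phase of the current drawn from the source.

Step 1 — Angular frequency: ω = 2π·f = 2π·160 = 1005 rad/s.
Step 2 — Component impedances:
  Z1: Z = 1/(jωC) = -j/(ω·C) = 0 - j9947 Ω
  Z2: Z = R = 2740 Ω
  Z3: Z = jωL = j·1005·0.017 = 0 + j17.09 Ω
  Z4: Z = R = 1290 Ω
  Z5: Z = R = 920 Ω
  Z6: Z = R = 470 Ω
Step 3 — Ladder network (open output): work backward from the far end, alternating series and parallel combinations. Z_in = 537.8 - j9936 Ω = 9951∠-86.9° Ω.
Step 4 — Source phasor: V = 68.2∠-33.1° V = 57.13 - j37.24 V.
Step 5 — Ohm's law: I = V / Z_total = (57.13 - j37.24) / (537.8 - j9936) = 0.004048 + j0.005531 A.
Step 6 — Convert to polar: |I| = 0.006854 A, ∠I = 53.8°.

I = 0.006854∠53.8° A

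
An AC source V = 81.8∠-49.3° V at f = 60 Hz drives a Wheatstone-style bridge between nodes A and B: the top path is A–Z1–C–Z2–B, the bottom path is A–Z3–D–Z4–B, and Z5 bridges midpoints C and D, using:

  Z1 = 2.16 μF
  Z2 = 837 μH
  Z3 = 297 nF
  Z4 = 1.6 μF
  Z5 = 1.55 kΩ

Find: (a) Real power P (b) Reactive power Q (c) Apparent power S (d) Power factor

Step 1 — Angular frequency: ω = 2π·f = 2π·60 = 377 rad/s.
Step 2 — Component impedances:
  Z1: Z = 1/(jωC) = -j/(ω·C) = 0 - j1228 Ω
  Z2: Z = jωL = j·377·0.000837 = 0 + j0.3155 Ω
  Z3: Z = 1/(jωC) = -j/(ω·C) = 0 - j8931 Ω
  Z4: Z = 1/(jωC) = -j/(ω·C) = 0 - j1658 Ω
  Z5: Z = R = 1550 Ω
Step 3 — Bridge requires nodal analysis (the Z5 bridge couples midpoints C and D, so the two paths cannot be reduced to a simple series/parallel combination). Setting node B to ground and injecting 1 A at node A, the 3-node admittance system at A, C, D solves to V_A = Z_AB = 10.41 - j1091 Ω = 1091∠-89.5° Ω.
Step 4 — Source phasor: V = 81.8∠-49.3° V = 53.34 - j62.02 V.
Step 5 — Current: I = V / Z = 0.05732 + j0.04836 A = 0.075∠40.2° A.
Step 6 — Complex power: S = V·I* = 0.05854 - j6.135 VA.
Step 7 — Real power: P = Re(S) = 0.05854 W.
Step 8 — Reactive power: Q = Im(S) = -6.135 VAR.
Step 9 — Apparent power: |S| = 6.135 VA.
Step 10 — Power factor: PF = P/|S| = 0.009542 (leading).

(a) P = 0.05854 W  (b) Q = -6.135 VAR  (c) S = 6.135 VA  (d) PF = 0.009542 (leading)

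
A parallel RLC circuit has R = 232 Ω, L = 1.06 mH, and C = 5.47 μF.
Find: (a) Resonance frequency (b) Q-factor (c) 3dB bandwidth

Step 1 — Resonance: ω₀ = 1/√(LC) = 1/√(0.00106·5.47e-06) = 1.313e+04 rad/s.
Step 2 — f₀ = ω₀/(2π) = 2090 Hz.
Step 3 — Parallel Q: Q = R/(ω₀L) = 232/(1.313e+04·0.00106) = 16.67.
Step 4 — Bandwidth: Δω = ω₀/Q = 788 rad/s; BW = Δω/(2π) = 125.4 Hz.

(a) f₀ = 2090 Hz  (b) Q = 16.67  (c) BW = 125.4 Hz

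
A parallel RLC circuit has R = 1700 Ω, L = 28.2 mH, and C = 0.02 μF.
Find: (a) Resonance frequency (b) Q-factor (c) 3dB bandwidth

Step 1 — Resonance: ω₀ = 1/√(LC) = 1/√(0.0282·2e-08) = 4.211e+04 rad/s.
Step 2 — f₀ = ω₀/(2π) = 6702 Hz.
Step 3 — Parallel Q: Q = R/(ω₀L) = 1700/(4.211e+04·0.0282) = 1.432.
Step 4 — Bandwidth: Δω = ω₀/Q = 2.941e+04 rad/s; BW = Δω/(2π) = 4681 Hz.

(a) f₀ = 6702 Hz  (b) Q = 1.432  (c) BW = 4681 Hz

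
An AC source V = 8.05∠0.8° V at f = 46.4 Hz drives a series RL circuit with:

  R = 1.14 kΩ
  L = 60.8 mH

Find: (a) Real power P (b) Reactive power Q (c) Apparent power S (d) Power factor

Step 1 — Angular frequency: ω = 2π·f = 2π·46.4 = 291.5 rad/s.
Step 2 — Component impedances:
  R: Z = R = 1140 Ω
  L: Z = jωL = j·291.5·0.0608 = 0 + j17.73 Ω
Step 3 — Series combination: Z_total = R + L = 1140 + j17.73 Ω = 1140∠0.9° Ω.
Step 4 — Source phasor: V = 8.05∠0.8° V = 8.049 + j0.1124 V.
Step 5 — Current: I = V / Z = 0.007061 - j1.119e-05 A = 0.007061∠-0.1° A.
Step 6 — Complex power: S = V·I* = 0.05683 + j0.0008836 VA.
Step 7 — Real power: P = Re(S) = 0.05683 W.
Step 8 — Reactive power: Q = Im(S) = 0.0008836 VAR.
Step 9 — Apparent power: |S| = 0.05684 VA.
Step 10 — Power factor: PF = P/|S| = 0.9999 (lagging).

(a) P = 0.05683 W  (b) Q = 0.0008836 VAR  (c) S = 0.05684 VA  (d) PF = 0.9999 (lagging)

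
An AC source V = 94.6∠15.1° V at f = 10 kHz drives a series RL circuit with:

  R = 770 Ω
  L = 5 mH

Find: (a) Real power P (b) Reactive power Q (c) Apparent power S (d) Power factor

Step 1 — Angular frequency: ω = 2π·f = 2π·1e+04 = 6.283e+04 rad/s.
Step 2 — Component impedances:
  R: Z = R = 770 Ω
  L: Z = jωL = j·6.283e+04·0.005 = 0 + j314.2 Ω
Step 3 — Series combination: Z_total = R + L = 770 + j314.2 Ω = 831.6∠22.2° Ω.
Step 4 — Source phasor: V = 94.6∠15.1° V = 91.33 + j24.64 V.
Step 5 — Current: I = V / Z = 0.1129 - j0.01405 A = 0.1138∠-7.1° A.
Step 6 — Complex power: S = V·I* = 9.964 + j4.065 VA.
Step 7 — Real power: P = Re(S) = 9.964 W.
Step 8 — Reactive power: Q = Im(S) = 4.065 VAR.
Step 9 — Apparent power: |S| = 10.76 VA.
Step 10 — Power factor: PF = P/|S| = 0.9259 (lagging).

(a) P = 9.964 W  (b) Q = 4.065 VAR  (c) S = 10.76 VA  (d) PF = 0.9259 (lagging)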